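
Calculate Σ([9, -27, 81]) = 63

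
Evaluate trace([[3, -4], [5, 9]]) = 12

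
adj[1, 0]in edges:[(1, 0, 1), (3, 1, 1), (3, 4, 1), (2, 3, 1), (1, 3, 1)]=1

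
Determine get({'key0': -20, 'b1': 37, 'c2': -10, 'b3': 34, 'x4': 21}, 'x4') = 21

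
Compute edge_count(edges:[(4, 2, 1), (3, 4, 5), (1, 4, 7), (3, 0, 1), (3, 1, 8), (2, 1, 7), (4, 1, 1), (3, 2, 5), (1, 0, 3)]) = 9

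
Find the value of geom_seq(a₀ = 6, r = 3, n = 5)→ a_0 = 6*3^0 = 6
a_1 = 6*3^1 = 18
a_2 = 6*3^2 = 54
...
= [6, 18, 54, 162, 486]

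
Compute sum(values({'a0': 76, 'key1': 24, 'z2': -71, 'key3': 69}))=98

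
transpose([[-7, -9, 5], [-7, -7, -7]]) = [[-7, -7], [-9, -7], [5, -7]]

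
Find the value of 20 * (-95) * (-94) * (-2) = -357200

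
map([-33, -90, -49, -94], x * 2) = [-66, -180, -98, -188]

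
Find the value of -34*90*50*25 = -3825000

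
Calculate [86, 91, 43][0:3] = [86, 91, 43]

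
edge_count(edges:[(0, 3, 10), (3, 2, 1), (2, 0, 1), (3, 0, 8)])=4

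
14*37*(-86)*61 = -2717428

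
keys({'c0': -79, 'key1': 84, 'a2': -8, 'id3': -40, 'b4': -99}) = ['c0', 'key1', 'a2', 'id3', 'b4']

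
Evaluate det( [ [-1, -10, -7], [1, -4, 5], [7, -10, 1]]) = -512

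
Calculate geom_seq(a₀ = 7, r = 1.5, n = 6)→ a_0 = 7*1.5^0 = 7.0
a_1 = 7*1.5^1 = 10.5
a_2 = 7*1.5^2 = 15.75
...
= [7.0, 10.5, 15.75, 23.625, 35.4375, 53.15625]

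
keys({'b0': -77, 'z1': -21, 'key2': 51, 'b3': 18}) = ['b0', 'z1', 'key2', 'b3']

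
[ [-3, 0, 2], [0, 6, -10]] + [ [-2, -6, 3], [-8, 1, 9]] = [[-5, -6, 5], [-8, 7, -1]]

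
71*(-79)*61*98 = -33530602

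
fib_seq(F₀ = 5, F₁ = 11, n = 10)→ F_2 = F_1 + F_0 = 16
F_3 = F_2 + F_1 = 27
F_4 = F_3 + F_2 = 43
...
= [5, 11, 16, 27, 43, 70, 113, 183, 296, 479]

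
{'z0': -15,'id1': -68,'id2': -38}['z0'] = -15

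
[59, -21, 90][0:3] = [59, -21, 90]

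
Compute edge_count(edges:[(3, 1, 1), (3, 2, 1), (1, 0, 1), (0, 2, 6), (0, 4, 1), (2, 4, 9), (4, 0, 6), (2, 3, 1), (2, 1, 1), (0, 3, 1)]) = 10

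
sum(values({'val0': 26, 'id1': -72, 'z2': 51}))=26 + (-72) + 51
= 5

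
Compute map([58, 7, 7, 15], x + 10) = 58+10=68, 7+10=17, 7+10=17, 15+10=25
= [68, 17, 17, 25]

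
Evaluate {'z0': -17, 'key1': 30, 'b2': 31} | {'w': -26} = {'z0': -17, 'key1': 30, 'b2': 31, 'w': -26}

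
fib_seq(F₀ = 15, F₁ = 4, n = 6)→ F_2 = F_1 + F_0 = 19
F_3 = F_2 + F_1 = 23
F_4 = F_3 + F_2 = 42
...
= [15, 4, 19, 23, 42, 65]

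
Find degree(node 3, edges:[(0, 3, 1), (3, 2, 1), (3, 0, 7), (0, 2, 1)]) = 3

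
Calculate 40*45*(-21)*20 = -756000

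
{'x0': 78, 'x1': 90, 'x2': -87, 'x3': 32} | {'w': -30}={'x0': 78, 'x1': 90, 'x2': -87, 'x3': 32, 'w': -30}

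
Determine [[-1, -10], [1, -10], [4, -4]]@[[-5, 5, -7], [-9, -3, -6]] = [[95, 25, 67], [85, 35, 53], [16, 32, -4]]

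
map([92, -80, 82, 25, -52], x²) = [8464, 6400, 6724, 625, 2704]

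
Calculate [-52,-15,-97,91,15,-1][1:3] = [-15, -97]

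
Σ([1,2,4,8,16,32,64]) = 127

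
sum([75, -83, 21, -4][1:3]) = -62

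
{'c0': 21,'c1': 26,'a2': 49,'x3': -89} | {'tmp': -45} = {'c0': 21, 'c1': 26, 'a2': 49, 'x3': -89, 'tmp': -45}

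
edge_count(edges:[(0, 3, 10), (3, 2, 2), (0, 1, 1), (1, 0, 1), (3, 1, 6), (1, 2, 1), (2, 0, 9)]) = 7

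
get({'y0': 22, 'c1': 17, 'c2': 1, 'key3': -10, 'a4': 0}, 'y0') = 22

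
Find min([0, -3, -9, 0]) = -9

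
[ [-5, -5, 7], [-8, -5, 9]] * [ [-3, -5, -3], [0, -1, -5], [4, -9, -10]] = C[0][0] = (-5)*(-3) + (-5)*(0) + (7)*(4) = 43
C[0][1] = (-5)*(-5) + (-5)*(-1) + (7)*(-9) = -33
C[0][2] = (-5)*(-3) + (-5)*(-5) + (7)*(-10) = -30
C[1][0] = (-8)*(-3) + (-5)*(0) + (9)*(4) = 60
C[1][1] = (-8)*(-5) + (-5)*(-1) + (9)*(-9) = -36
C[1][2] = (-8)*(-3) + (-5)*(-5) + (9)*(-10) = -41
= [[43, -33, -30], [60, -36, -41]]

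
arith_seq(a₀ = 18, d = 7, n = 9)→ [18, 25, 32, 39, 46, 53, 60, 67, 74]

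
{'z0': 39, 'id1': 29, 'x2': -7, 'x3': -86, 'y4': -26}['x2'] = -7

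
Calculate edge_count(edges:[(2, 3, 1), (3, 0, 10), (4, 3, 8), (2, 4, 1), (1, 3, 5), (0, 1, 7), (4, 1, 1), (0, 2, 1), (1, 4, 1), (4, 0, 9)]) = 10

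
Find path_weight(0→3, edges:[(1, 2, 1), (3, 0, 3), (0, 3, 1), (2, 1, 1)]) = w(0→3)=1
= 1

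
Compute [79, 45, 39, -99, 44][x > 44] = [79, 45]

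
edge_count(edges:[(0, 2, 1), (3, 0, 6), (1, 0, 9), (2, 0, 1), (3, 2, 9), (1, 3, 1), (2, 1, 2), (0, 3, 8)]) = 8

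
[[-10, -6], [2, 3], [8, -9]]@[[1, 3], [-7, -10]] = [[32, 30], [-19, -24], [71, 114]]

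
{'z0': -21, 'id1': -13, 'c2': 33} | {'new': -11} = {'z0': -21, 'id1': -13, 'c2': 33, 'new': -11}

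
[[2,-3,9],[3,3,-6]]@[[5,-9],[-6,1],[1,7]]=C[0][0] = (2)*(5) + (-3)*(-6) + (9)*(1) = 37
C[0][1] = (2)*(-9) + (-3)*(1) + (9)*(7) = 42
C[1][0] = (3)*(5) + (3)*(-6) + (-6)*(1) = -9
C[1][1] = (3)*(-9) + (3)*(1) + (-6)*(7) = -66
= [[37, 42], [-9, -66]]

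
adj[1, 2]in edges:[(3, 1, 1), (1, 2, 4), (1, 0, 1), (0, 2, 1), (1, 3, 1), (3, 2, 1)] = 4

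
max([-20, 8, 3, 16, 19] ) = 19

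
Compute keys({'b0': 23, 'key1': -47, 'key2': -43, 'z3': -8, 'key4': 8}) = ['b0', 'key1', 'key2', 'z3', 'key4']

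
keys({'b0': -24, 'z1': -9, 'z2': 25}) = ['b0', 'z1', 'z2']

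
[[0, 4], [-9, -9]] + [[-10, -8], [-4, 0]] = [[-10, -4], [-13, -9]]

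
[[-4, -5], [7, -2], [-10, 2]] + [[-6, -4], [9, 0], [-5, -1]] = [[-10, -9], [16, -2], [-15, 1]]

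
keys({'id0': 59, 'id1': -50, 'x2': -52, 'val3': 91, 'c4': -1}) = ['id0', 'id1', 'x2', 'val3', 'c4']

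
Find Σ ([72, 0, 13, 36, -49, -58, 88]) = 72 + 0 + 13 + 36 + (-49) + (-58) + 88
= 102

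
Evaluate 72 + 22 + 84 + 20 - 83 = 115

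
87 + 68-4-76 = 75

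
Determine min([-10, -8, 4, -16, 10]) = -16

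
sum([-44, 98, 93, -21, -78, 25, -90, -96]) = (-44) + 98 + 93 + (-21) + (-78) + 25 + (-90) + (-96)
= -113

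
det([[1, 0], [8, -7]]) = (1)*(-7) - (0)*(8)
= -7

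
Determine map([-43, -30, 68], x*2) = [-86, -60, 136]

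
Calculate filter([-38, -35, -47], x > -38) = keep x where x > -38: -38✗, -35✓, -47✗
= [-35]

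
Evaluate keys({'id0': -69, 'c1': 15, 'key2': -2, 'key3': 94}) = ['id0', 'c1', 'key2', 'key3']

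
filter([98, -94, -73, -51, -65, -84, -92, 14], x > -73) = keep x where x > -73: 98✓, -94✗, -73✗, -51✓, -65✓, -84✗, -92✗, 14✓
= [98, -51, -65, 14]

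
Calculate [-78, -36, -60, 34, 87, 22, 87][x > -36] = keep x where x > -36: -78✗, -36✗, -60✗, 34✓, 87✓, 22✓, 87✓
= [34, 87, 22, 87]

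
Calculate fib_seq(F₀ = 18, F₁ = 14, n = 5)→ [18, 14, 32, 46, 78]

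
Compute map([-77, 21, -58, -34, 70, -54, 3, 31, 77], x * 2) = [-154, 42, -116, -68, 140, -108, 6, 62, 154]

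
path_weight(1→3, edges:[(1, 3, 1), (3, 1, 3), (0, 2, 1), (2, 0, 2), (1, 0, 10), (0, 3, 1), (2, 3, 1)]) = 1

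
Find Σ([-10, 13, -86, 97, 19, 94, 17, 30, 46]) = 220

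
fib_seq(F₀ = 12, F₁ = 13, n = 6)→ [12, 13, 25, 38, 63, 101]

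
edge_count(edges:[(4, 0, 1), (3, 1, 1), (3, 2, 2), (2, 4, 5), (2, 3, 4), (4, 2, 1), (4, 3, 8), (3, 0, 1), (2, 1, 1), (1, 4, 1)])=10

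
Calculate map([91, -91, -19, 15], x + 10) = [101, -81, -9, 25]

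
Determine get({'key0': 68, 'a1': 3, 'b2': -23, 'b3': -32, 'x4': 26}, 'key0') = 68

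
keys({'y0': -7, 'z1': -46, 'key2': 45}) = ['y0', 'z1', 'key2']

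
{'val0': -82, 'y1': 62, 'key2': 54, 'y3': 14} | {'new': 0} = {'val0': -82, 'y1': 62, 'key2': 54, 'y3': 14, 'new': 0}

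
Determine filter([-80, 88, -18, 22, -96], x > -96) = [-80, 88, -18, 22]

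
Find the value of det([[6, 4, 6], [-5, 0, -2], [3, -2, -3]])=(1)*(6)*det([[0, -2], [-2, -3]]) + (-1)*(4)*det([[-5, -2], [3, -3]]) + (1)*(6)*det([[-5, 0], [3, -2]])
= -24 + -84 + 60
= -48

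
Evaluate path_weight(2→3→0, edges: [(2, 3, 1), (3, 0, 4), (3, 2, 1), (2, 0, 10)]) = w(2→3)=1 + w(3→0)=4
= 5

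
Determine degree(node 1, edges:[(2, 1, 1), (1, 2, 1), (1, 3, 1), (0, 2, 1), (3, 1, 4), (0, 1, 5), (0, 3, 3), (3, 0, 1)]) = incident: (2,1), (1,2), (1,3), (3,1), (0,1)
= 5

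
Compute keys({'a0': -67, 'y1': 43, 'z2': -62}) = ['a0', 'y1', 'z2']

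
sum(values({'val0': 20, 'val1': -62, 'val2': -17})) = -59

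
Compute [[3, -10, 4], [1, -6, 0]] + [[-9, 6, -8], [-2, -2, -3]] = [[-6, -4, -4], [-1, -8, -3]]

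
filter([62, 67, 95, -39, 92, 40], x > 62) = [67, 95, 92]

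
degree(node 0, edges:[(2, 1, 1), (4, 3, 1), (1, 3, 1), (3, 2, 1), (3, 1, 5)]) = 0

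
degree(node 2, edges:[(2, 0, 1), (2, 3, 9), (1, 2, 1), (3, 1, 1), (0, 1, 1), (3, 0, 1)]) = incident: (2,0), (2,3), (1,2)
= 3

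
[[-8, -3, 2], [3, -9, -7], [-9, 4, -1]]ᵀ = [[-8, 3, -9], [-3, -9, 4], [2, -7, -1]]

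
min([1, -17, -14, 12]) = -17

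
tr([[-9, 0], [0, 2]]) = -7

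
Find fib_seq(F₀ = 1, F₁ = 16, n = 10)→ F_2 = F_1 + F_0 = 17
F_3 = F_2 + F_1 = 33
F_4 = F_3 + F_2 = 50
...
= [1, 16, 17, 33, 50, 83, 133, 216, 349, 565]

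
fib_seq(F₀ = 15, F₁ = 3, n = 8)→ [15, 3, 18, 21, 39, 60, 99, 159]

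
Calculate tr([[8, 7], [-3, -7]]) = diagonal: 8 + (-7)
= 1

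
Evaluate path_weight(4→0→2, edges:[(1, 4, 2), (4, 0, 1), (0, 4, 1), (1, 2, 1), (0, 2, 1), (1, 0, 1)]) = 2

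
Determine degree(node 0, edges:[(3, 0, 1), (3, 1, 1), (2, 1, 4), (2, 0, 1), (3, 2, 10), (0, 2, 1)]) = 3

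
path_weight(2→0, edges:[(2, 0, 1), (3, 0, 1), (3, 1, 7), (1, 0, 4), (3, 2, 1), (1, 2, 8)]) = 1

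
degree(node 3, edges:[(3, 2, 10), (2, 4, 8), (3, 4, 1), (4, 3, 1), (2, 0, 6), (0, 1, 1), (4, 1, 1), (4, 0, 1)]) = incident: (3,2), (3,4), (4,3)
= 3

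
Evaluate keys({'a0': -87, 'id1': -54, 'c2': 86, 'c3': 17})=['a0', 'id1', 'c2', 'c3']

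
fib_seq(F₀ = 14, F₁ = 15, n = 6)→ F_2 = F_1 + F_0 = 29
F_3 = F_2 + F_1 = 44
F_4 = F_3 + F_2 = 73
...
= [14, 15, 29, 44, 73, 117]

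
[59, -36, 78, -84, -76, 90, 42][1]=-36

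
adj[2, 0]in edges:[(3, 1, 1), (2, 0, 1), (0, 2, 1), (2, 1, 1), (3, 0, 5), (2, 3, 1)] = 1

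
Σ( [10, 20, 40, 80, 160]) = 310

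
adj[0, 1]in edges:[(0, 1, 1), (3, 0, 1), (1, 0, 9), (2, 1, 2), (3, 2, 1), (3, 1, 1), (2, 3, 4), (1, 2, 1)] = 1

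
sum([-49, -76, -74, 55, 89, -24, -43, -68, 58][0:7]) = -122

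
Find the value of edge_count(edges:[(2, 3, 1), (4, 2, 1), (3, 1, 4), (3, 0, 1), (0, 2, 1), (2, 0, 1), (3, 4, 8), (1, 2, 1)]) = 8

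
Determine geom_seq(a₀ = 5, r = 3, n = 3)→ a_0 = 5*3^0 = 5
a_1 = 5*3^1 = 15
a_2 = 5*3^2 = 45
= [5, 15, 45]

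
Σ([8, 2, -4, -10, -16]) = -20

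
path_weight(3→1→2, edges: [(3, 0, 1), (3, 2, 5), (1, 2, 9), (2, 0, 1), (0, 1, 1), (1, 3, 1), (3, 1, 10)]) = w(3→1)=10 + w(1→2)=9
= 19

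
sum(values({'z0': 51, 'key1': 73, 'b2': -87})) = 37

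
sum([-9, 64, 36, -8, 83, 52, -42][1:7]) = 185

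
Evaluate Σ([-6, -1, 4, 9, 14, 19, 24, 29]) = 92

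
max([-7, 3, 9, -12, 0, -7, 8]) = 9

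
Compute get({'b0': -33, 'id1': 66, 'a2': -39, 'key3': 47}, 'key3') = 47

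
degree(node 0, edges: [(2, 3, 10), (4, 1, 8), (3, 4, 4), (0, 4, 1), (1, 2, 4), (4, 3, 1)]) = 1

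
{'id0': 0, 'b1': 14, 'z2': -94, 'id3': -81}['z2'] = -94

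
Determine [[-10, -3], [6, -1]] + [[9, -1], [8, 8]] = [[-1, -4], [14, 7]]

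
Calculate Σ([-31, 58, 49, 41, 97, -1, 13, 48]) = 274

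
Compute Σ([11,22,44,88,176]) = 11 + 22 + 44 + 88 + 176
= 341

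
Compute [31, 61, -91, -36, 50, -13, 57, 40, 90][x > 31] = [61, 50, 57, 40, 90]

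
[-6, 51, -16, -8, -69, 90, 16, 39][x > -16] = keep x where x > -16: -6✓, 51✓, -16✗, -8✓, -69✗, 90✓, 16✓, 39✓
= [-6, 51, -8, 90, 16, 39]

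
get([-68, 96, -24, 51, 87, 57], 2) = -24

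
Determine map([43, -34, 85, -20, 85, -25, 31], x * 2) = 43*2=86, -34*2=-68, 85*2=170, -20*2=-40, 85*2=170, -25*2=-50, 31*2=62
= [86, -68, 170, -40, 170, -50, 62]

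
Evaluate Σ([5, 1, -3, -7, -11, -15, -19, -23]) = -72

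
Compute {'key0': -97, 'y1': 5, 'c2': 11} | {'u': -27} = {'key0': -97, 'y1': 5, 'c2': 11, 'u': -27}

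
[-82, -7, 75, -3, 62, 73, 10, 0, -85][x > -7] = keep x where x > -7: -82✗, -7✗, 75✓, -3✓, 62✓, 73✓, 10✓, 0✓, -85✗
= [75, -3, 62, 73, 10, 0]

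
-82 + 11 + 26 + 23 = -22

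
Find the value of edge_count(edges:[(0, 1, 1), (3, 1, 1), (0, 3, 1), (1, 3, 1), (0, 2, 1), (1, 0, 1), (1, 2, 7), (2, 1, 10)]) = 8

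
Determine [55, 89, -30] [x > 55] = [89]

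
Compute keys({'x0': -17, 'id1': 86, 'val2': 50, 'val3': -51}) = ['x0', 'id1', 'val2', 'val3']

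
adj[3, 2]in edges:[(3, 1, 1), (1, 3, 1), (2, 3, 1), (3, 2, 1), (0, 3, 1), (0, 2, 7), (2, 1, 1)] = 1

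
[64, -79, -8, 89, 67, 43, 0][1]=-79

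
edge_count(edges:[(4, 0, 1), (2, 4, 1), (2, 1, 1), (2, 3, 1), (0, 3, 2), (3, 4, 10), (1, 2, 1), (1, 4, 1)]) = 8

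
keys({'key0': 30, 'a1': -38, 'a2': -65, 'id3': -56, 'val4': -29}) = ['key0', 'a1', 'a2', 'id3', 'val4']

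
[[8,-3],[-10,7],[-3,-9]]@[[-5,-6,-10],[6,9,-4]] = C[0][0] = (8)*(-5) + (-3)*(6) = -58
C[0][1] = (8)*(-6) + (-3)*(9) = -75
C[0][2] = (8)*(-10) + (-3)*(-4) = -68
C[1][0] = (-10)*(-5) + (7)*(6) = 92
C[1][1] = (-10)*(-6) + (7)*(9) = 123
C[1][2] = (-10)*(-10) + (7)*(-4) = 72
... (3 more cells)
= [[-58, -75, -68], [92, 123, 72], [-39, -63, 66]]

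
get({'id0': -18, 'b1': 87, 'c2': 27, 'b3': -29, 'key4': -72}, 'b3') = -29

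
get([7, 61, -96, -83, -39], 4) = -39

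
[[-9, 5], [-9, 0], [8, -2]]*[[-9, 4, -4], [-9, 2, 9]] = C[0][0] = (-9)*(-9) + (5)*(-9) = 36
C[0][1] = (-9)*(4) + (5)*(2) = -26
C[0][2] = (-9)*(-4) + (5)*(9) = 81
C[1][0] = (-9)*(-9) + (0)*(-9) = 81
C[1][1] = (-9)*(4) + (0)*(2) = -36
C[1][2] = (-9)*(-4) + (0)*(9) = 36
... (3 more cells)
= [[36, -26, 81], [81, -36, 36], [-54, 28, -50]]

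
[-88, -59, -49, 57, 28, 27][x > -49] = keep x where x > -49: -88✗, -59✗, -49✗, 57✓, 28✓, 27✓
= [57, 28, 27]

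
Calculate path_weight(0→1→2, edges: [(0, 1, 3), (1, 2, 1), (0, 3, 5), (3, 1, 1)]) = 4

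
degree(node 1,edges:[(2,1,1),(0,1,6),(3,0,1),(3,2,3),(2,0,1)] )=2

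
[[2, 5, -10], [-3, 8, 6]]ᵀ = [[2, -3], [5, 8], [-10, 6]]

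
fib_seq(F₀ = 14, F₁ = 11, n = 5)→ F_2 = F_1 + F_0 = 25
F_3 = F_2 + F_1 = 36
F_4 = F_3 + F_2 = 61
= [14, 11, 25, 36, 61]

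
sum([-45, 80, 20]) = 55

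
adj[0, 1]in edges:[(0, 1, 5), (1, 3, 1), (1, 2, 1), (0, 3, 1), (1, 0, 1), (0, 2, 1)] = 5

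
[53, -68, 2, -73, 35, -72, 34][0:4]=[53, -68, 2, -73]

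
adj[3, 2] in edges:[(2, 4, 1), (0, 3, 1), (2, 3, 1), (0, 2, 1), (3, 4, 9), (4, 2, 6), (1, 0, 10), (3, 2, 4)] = 4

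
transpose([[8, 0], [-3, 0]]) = [[8, -3], [0, 0]]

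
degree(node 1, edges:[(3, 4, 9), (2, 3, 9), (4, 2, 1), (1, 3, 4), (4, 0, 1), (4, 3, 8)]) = 1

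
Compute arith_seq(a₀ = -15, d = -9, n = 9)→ a_0 = -15 + 0*-9 = -15
a_1 = -15 + 1*-9 = -24
a_2 = -15 + 2*-9 = -33
...
= [-15, -24, -33, -42, -51, -60, -69, -78, -87]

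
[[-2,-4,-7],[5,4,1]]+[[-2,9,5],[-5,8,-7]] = [[-4, 5, -2], [0, 12, -6]]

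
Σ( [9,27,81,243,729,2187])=3276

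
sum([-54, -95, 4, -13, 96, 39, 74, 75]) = 126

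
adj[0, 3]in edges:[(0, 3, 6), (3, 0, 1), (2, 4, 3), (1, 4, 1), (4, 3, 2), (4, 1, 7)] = 6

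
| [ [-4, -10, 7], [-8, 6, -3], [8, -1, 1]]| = (1)*(-4)*det([[6, -3], [-1, 1]]) + (-1)*(-10)*det([[-8, -3], [8, 1]]) + (1)*(7)*det([[-8, 6], [8, -1]])
= -12 + 160 + -280
= -132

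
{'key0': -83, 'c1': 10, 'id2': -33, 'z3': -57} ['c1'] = 10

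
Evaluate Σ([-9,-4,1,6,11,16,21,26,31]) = (-9) + (-4) + 1 + 6 + 11 + 16 + 21 + 26 + 31
= 99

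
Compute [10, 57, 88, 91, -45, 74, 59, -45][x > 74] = keep x where x > 74: 10✗, 57✗, 88✓, 91✓, -45✗, 74✗, 59✗, -45✗
= [88, 91]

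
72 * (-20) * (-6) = 8640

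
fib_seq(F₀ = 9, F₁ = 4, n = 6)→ F_2 = F_1 + F_0 = 13
F_3 = F_2 + F_1 = 17
F_4 = F_3 + F_2 = 30
...
= [9, 4, 13, 17, 30, 47]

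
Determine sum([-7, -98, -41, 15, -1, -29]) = -161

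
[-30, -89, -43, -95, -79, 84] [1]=-89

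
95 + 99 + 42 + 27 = 263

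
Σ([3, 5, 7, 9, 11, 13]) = 48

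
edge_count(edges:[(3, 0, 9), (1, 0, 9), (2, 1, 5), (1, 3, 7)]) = 4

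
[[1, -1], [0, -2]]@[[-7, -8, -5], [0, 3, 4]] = [[-7, -11, -9], [0, -6, -8]]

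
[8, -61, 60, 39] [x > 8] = keep x where x > 8: 8✗, -61✗, 60✓, 39✓
= [60, 39]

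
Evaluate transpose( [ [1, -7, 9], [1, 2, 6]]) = [[1, 1], [-7, 2], [9, 6]]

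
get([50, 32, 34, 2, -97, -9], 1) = 32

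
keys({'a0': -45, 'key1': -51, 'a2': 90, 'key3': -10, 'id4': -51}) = ['a0', 'key1', 'a2', 'key3', 'id4']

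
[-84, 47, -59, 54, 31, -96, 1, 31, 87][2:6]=[-59, 54, 31, -96]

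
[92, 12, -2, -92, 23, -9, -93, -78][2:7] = [-2, -92, 23, -9, -93]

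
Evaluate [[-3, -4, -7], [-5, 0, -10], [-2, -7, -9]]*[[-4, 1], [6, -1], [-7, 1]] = [[37, -6], [90, -15], [29, -4]]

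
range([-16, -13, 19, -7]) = 35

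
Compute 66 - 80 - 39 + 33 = -20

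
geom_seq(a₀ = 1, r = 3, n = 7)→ a_0 = 1*3^0 = 1
a_1 = 1*3^1 = 3
a_2 = 1*3^2 = 9
...
= [1, 3, 9, 27, 81, 243, 729]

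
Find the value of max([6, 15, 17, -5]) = 17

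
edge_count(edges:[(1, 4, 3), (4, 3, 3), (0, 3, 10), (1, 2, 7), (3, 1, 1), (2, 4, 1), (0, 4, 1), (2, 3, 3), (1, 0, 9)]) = 9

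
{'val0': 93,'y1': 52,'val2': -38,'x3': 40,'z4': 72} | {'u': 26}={'val0': 93, 'y1': 52, 'val2': -38, 'x3': 40, 'z4': 72, 'u': 26}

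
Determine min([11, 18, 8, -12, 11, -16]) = -16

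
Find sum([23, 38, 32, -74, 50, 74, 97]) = 240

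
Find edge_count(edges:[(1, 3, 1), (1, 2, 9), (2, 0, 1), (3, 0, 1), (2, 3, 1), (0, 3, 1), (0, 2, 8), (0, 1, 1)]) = 8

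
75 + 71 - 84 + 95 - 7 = 150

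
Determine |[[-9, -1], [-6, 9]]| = -87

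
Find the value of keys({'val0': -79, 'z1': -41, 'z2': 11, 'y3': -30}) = ['val0', 'z1', 'z2', 'y3']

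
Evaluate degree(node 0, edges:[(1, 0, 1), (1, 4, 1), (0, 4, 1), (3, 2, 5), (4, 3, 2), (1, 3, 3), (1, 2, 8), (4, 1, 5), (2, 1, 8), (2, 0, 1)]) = 3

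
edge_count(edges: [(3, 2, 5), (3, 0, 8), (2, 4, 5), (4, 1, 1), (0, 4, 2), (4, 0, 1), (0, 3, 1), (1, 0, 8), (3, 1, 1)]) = 9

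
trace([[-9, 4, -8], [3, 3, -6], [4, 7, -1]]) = diagonal: (-9) + 3 + (-1)
= -7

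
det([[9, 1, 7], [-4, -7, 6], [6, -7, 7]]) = 491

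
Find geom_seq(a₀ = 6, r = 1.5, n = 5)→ [6.0, 9.0, 13.5, 20.25, 30.375]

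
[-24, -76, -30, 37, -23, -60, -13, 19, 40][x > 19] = [37, 40]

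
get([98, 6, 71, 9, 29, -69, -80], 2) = 71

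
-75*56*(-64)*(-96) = -25804800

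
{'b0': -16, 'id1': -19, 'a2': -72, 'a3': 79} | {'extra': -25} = {'b0': -16, 'id1': -19, 'a2': -72, 'a3': 79, 'extra': -25}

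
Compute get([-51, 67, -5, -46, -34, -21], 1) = 67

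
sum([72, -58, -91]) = -77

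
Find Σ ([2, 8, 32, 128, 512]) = 682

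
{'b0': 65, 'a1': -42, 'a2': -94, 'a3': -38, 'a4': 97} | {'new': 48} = {'b0': 65, 'a1': -42, 'a2': -94, 'a3': -38, 'a4': 97, 'new': 48}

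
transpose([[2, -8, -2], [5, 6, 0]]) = [[2, 5], [-8, 6], [-2, 0]]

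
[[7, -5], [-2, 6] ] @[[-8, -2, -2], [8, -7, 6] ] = C[0][0] = (7)*(-8) + (-5)*(8) = -96
C[0][1] = (7)*(-2) + (-5)*(-7) = 21
C[0][2] = (7)*(-2) + (-5)*(6) = -44
C[1][0] = (-2)*(-8) + (6)*(8) = 64
C[1][1] = (-2)*(-2) + (6)*(-7) = -38
C[1][2] = (-2)*(-2) + (6)*(6) = 40
= [[-96, 21, -44], [64, -38, 40]]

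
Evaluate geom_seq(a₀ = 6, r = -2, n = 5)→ a_0 = 6*(-2)^0 = 6
a_1 = 6*(-2)^1 = -12
a_2 = 6*(-2)^2 = 24
...
= [6, -12, 24, -48, 96]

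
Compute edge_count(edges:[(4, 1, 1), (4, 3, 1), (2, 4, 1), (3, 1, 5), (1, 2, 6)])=5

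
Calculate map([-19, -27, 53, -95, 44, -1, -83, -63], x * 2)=-19*2=-38, -27*2=-54, 53*2=106, -95*2=-190, 44*2=88, -1*2=-2, -83*2=-166, -63*2=-126
= [-38, -54, 106, -190, 88, -2, -166, -126]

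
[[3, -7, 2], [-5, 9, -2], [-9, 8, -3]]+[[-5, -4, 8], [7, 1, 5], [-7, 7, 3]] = [[-2, -11, 10], [2, 10, 3], [-16, 15, 0]]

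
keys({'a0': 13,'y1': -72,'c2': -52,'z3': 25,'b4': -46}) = ['a0', 'y1', 'c2', 'z3', 'b4']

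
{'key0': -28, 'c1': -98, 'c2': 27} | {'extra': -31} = {'key0': -28, 'c1': -98, 'c2': 27, 'extra': -31}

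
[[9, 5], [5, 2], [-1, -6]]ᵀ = [[9, 5, -1], [5, 2, -6]]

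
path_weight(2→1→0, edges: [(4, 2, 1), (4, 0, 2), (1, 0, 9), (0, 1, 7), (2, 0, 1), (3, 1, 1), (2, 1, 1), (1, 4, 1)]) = 10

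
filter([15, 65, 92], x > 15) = [65, 92]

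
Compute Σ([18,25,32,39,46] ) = 18 + 25 + 32 + 39 + 46
= 160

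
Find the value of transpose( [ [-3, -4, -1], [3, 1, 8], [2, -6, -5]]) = [[-3, 3, 2], [-4, 1, -6], [-1, 8, -5]]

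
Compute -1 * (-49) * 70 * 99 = 339570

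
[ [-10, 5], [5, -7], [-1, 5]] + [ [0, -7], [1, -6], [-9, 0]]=[[-10, -2], [6, -13], [-10, 5]]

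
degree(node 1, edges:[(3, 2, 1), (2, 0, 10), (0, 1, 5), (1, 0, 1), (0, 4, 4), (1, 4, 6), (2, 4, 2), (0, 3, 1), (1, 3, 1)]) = incident: (0,1), (1,0), (1,4), (1,3)
= 4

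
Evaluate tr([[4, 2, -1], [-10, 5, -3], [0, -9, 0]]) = 9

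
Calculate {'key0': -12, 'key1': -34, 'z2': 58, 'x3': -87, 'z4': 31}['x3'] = -87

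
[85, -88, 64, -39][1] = -88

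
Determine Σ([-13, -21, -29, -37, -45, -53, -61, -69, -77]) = (-13) + (-21) + (-29) + (-37) + (-45) + (-53) + (-61) + (-69) + (-77)
= -405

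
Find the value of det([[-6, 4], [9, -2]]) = -24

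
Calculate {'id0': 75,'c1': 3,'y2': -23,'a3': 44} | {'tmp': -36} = {'id0': 75, 'c1': 3, 'y2': -23, 'a3': 44, 'tmp': -36}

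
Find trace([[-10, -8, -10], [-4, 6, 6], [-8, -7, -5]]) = diagonal: (-10) + 6 + (-5)
= -9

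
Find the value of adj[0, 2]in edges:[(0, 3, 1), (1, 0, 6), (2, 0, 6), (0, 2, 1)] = 1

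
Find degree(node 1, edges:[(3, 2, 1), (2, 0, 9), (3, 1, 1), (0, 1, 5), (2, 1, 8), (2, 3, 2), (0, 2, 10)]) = 3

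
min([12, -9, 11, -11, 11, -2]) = -11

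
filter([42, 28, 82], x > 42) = [82]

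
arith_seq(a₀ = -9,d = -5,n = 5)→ a_0 = -9 + 0*-5 = -9
a_1 = -9 + 1*-5 = -14
a_2 = -9 + 2*-5 = -19
...
= [-9, -14, -19, -24, -29]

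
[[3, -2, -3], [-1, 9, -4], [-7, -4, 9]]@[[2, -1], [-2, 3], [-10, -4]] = [[40, 3], [20, 44], [-96, -41]]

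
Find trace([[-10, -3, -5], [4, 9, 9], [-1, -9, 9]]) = 8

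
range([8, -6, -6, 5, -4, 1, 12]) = 18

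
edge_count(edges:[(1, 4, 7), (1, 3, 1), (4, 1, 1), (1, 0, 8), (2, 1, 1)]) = 5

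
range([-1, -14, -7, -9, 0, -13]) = 14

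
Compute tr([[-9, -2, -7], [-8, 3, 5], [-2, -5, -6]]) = -12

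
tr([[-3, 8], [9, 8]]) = diagonal: (-3) + 8
= 5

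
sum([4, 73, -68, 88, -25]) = 4 + 73 + (-68) + 88 + (-25)
= 72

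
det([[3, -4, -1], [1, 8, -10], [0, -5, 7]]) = (1)*(3)*det([[8, -10], [-5, 7]]) + (-1)*(-4)*det([[1, -10], [0, 7]]) + (1)*(-1)*det([[1, 8], [0, -5]])
= 18 + 28 + 5
= 51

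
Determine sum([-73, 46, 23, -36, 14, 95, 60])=129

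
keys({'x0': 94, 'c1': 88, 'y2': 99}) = ['x0', 'c1', 'y2']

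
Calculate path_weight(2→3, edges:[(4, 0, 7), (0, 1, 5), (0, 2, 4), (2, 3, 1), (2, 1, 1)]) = w(2→3)=1
= 1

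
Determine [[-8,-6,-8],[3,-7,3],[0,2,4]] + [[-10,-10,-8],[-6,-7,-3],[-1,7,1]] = [[-18, -16, -16], [-3, -14, 0], [-1, 9, 5]]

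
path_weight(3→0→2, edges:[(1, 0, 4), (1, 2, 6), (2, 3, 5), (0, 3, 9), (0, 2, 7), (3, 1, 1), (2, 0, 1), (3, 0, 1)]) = w(3→0)=1 + w(0→2)=7
= 8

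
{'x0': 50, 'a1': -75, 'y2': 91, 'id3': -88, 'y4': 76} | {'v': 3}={'x0': 50, 'a1': -75, 'y2': 91, 'id3': -88, 'y4': 76, 'v': 3}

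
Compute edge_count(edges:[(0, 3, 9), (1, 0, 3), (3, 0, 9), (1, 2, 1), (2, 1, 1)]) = 5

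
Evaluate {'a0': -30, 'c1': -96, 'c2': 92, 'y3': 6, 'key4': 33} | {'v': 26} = {'a0': -30, 'c1': -96, 'c2': 92, 'y3': 6, 'key4': 33, 'v': 26}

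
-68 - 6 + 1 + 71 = -2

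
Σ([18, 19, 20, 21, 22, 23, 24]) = 147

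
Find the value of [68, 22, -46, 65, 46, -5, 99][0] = 68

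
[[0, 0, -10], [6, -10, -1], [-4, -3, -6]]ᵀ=[[0, 6, -4], [0, -10, -3], [-10, -1, -6]]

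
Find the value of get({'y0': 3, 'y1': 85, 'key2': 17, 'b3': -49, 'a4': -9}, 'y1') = 85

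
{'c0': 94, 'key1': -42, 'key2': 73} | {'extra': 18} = {'c0': 94, 'key1': -42, 'key2': 73, 'extra': 18}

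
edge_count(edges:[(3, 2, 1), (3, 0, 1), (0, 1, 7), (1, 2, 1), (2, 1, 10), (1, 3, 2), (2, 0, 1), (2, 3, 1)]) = 8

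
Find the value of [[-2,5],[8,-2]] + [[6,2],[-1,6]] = [[4, 7], [7, 4]]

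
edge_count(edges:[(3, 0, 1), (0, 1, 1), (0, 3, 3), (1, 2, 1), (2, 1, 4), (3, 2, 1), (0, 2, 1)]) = 7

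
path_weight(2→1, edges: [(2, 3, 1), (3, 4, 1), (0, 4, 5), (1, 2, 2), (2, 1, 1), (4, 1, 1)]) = 1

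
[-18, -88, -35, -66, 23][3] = -66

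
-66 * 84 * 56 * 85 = -26389440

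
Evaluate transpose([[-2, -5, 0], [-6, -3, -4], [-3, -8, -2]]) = [[-2, -6, -3], [-5, -3, -8], [0, -4, -2]]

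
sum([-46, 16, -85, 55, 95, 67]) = 102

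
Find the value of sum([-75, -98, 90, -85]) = -168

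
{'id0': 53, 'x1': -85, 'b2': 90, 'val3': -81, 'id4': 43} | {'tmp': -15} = {'id0': 53, 'x1': -85, 'b2': 90, 'val3': -81, 'id4': 43, 'tmp': -15}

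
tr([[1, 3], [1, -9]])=diagonal: 1 + (-9)
= -8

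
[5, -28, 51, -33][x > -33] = keep x where x > -33: 5✓, -28✓, 51✓, -33✗
= [5, -28, 51]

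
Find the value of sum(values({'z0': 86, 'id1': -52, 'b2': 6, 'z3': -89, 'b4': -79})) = 86 + (-52) + 6 + (-89) + (-79)
= -128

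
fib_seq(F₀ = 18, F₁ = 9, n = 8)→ [18, 9, 27, 36, 63, 99, 162, 261]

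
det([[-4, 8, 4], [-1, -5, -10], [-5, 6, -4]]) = -76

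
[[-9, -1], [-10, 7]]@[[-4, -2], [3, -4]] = C[0][0] = (-9)*(-4) + (-1)*(3) = 33
C[0][1] = (-9)*(-2) + (-1)*(-4) = 22
C[1][0] = (-10)*(-4) + (7)*(3) = 61
C[1][1] = (-10)*(-2) + (7)*(-4) = -8
= [[33, 22], [61, -8]]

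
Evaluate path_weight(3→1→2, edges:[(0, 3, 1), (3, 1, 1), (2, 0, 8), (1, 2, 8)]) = 9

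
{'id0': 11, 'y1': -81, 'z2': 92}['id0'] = 11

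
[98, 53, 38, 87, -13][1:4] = [53, 38, 87]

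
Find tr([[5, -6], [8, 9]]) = diagonal: 5 + 9
= 14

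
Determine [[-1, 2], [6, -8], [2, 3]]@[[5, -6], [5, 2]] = C[0][0] = (-1)*(5) + (2)*(5) = 5
C[0][1] = (-1)*(-6) + (2)*(2) = 10
C[1][0] = (6)*(5) + (-8)*(5) = -10
C[1][1] = (6)*(-6) + (-8)*(2) = -52
C[2][0] = (2)*(5) + (3)*(5) = 25
C[2][1] = (2)*(-6) + (3)*(2) = -6
= [[5, 10], [-10, -52], [25, -6]]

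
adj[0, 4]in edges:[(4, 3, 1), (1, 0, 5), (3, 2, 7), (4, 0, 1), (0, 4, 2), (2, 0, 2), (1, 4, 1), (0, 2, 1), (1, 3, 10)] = 2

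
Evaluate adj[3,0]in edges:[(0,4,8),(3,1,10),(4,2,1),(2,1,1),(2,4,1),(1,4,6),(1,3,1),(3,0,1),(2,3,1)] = 1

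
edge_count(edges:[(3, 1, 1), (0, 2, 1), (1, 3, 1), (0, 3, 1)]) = 4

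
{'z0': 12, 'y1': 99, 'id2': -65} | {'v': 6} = {'z0': 12, 'y1': 99, 'id2': -65, 'v': 6}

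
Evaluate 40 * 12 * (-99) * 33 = -1568160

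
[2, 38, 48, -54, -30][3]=-54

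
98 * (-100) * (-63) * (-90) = -55566000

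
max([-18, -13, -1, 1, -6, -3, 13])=13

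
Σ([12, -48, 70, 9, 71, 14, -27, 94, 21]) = 216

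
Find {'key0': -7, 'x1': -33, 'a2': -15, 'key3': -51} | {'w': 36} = {'key0': -7, 'x1': -33, 'a2': -15, 'key3': -51, 'w': 36}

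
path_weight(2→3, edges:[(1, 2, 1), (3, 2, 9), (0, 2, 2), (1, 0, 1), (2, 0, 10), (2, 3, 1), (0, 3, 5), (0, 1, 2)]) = 1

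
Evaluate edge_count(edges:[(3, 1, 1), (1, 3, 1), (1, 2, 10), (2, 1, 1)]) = 4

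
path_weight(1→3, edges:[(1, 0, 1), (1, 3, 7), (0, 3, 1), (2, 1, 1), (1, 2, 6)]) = w(1→3)=7
= 7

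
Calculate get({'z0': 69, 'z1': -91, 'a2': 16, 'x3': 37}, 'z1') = -91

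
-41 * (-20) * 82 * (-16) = -1075840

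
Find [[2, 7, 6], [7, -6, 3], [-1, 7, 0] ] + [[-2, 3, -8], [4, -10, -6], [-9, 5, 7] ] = [[0, 10, -2], [11, -16, -3], [-10, 12, 7]]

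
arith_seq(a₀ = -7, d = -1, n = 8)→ [-7, -8, -9, -10, -11, -12, -13, -14]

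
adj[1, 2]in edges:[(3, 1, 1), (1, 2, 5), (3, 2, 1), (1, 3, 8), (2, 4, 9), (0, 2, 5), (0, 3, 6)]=5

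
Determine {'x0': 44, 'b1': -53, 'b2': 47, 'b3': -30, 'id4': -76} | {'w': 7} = {'x0': 44, 'b1': -53, 'b2': 47, 'b3': -30, 'id4': -76, 'w': 7}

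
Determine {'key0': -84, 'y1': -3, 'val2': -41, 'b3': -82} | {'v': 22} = {'key0': -84, 'y1': -3, 'val2': -41, 'b3': -82, 'v': 22}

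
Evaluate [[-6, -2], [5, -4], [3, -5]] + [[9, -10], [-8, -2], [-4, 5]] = [[3, -12], [-3, -6], [-1, 0]]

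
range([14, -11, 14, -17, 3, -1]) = 31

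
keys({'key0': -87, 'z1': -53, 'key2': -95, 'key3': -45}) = ['key0', 'z1', 'key2', 'key3']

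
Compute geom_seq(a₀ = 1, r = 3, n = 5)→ a_0 = 1*3^0 = 1
a_1 = 1*3^1 = 3
a_2 = 1*3^2 = 9
...
= [1, 3, 9, 27, 81]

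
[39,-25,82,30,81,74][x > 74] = keep x where x > 74: 39✗, -25✗, 82✓, 30✗, 81✓, 74✗
= [82, 81]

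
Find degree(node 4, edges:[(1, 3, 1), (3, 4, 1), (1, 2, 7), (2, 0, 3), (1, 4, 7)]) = incident: (3,4), (1,4)
= 2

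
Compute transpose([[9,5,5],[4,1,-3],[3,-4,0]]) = [[9, 4, 3], [5, 1, -4], [5, -3, 0]]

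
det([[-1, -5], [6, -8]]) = (-1)*(-8) - (-5)*(6)
= 38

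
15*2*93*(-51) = -142290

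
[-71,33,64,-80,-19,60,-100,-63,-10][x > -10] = keep x where x > -10: -71✗, 33✓, 64✓, -80✗, -19✗, 60✓, -100✗, -63✗, -10✗
= [33, 64, 60]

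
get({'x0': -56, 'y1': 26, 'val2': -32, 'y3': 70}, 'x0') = -56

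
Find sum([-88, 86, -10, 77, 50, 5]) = 120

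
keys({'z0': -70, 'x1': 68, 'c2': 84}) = ['z0', 'x1', 'c2']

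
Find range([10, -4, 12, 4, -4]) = 16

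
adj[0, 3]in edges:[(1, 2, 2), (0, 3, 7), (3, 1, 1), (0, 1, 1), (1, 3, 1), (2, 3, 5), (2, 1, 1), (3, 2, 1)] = 7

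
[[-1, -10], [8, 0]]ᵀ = [[-1, 8], [-10, 0]]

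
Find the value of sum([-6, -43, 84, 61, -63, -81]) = (-6) + (-43) + 84 + 61 + (-63) + (-81)
= -48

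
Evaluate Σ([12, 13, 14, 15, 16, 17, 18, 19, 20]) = 12 + 13 + 14 + 15 + 16 + 17 + 18 + 19 + 20
= 144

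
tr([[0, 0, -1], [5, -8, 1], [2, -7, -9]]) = diagonal: 0 + (-8) + (-9)
= -17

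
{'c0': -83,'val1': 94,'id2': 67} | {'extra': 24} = {'c0': -83, 'val1': 94, 'id2': 67, 'extra': 24}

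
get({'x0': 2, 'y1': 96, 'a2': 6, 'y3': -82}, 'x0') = 2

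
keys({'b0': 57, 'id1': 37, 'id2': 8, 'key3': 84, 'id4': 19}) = ['b0', 'id1', 'id2', 'key3', 'id4']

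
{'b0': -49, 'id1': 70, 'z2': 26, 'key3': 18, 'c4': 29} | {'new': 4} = {'b0': -49, 'id1': 70, 'z2': 26, 'key3': 18, 'c4': 29, 'new': 4}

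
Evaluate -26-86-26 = -138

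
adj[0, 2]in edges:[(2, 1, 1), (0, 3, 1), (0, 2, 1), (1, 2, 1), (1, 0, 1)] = 1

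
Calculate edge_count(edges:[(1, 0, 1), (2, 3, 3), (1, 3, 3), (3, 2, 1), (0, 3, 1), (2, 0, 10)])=6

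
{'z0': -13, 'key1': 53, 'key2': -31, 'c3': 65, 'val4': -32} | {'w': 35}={'z0': -13, 'key1': 53, 'key2': -31, 'c3': 65, 'val4': -32, 'w': 35}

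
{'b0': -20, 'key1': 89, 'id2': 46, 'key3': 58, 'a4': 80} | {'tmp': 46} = {'b0': -20, 'key1': 89, 'id2': 46, 'key3': 58, 'a4': 80, 'tmp': 46}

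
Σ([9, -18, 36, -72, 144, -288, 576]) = 9 + -18 + 36 + -72 + 144 + -288 + 576
= 387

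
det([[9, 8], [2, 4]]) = 20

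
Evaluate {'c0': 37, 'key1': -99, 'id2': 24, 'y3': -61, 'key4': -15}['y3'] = -61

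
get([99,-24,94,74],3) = 74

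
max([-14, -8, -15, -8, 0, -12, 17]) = 17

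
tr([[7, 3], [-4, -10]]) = diagonal: 7 + (-10)
= -3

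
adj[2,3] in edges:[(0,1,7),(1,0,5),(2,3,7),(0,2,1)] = 7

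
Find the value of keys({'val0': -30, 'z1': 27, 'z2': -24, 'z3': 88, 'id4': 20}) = ['val0', 'z1', 'z2', 'z3', 'id4']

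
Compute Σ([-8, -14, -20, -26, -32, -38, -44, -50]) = -232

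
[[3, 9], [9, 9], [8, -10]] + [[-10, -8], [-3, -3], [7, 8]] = [[-7, 1], [6, 6], [15, -2]]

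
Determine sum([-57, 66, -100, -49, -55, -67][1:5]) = slice → [66, -100, -49, -55]
66 + (-100) + (-49) + (-55)
= -138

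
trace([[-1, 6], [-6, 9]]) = 8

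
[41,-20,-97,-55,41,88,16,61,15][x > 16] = [41, 41, 88, 61]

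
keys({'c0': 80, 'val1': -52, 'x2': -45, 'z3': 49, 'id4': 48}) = ['c0', 'val1', 'x2', 'z3', 'id4']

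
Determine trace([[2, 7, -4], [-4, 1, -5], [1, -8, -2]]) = 1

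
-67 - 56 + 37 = -86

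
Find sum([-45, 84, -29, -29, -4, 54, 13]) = 44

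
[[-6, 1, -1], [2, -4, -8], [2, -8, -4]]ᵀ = [[-6, 2, 2], [1, -4, -8], [-1, -8, -4]]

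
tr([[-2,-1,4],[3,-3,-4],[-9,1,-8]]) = -13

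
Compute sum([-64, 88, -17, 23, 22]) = (-64) + 88 + (-17) + 23 + 22
= 52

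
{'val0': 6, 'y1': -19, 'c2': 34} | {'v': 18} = {'val0': 6, 'y1': -19, 'c2': 34, 'v': 18}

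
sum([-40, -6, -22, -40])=-108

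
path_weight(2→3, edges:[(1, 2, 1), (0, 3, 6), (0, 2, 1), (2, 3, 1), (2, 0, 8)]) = 1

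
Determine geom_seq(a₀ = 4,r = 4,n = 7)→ [4, 16, 64, 256, 1024, 4096, 16384]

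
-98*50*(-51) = 249900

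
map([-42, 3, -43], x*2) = -42*2=-84, 3*2=6, -43*2=-86
= [-84, 6, -86]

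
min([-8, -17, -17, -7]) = -17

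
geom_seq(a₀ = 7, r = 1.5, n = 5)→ a_0 = 7*1.5^0 = 7.0
a_1 = 7*1.5^1 = 10.5
a_2 = 7*1.5^2 = 15.75
...
= [7.0, 10.5, 15.75, 23.625, 35.4375]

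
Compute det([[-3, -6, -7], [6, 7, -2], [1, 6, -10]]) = -377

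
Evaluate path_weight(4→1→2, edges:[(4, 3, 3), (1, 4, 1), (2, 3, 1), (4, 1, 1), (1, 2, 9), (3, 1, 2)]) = 10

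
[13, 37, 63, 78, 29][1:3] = [37, 63]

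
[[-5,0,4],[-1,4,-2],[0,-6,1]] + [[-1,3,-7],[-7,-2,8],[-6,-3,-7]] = [[-6, 3, -3], [-8, 2, 6], [-6, -9, -6]]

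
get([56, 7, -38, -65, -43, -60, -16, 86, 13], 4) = -43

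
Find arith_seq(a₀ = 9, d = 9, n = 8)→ a_0 = 9 + 0*9 = 9
a_1 = 9 + 1*9 = 18
a_2 = 9 + 2*9 = 27
...
= [9, 18, 27, 36, 45, 54, 63, 72]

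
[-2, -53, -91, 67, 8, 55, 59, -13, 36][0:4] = [-2, -53, -91, 67]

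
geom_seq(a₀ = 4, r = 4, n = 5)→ [4, 16, 64, 256, 1024]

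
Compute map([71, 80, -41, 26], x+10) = [81, 90, -31, 36]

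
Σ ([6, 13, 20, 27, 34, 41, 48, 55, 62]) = 6 + 13 + 20 + 27 + 34 + 41 + 48 + 55 + 62
= 306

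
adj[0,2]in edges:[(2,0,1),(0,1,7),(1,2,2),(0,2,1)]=1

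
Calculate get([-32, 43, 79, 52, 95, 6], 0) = -32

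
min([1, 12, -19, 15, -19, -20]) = -20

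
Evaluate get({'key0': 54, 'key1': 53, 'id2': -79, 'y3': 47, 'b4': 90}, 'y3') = 47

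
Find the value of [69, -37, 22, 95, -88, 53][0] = 69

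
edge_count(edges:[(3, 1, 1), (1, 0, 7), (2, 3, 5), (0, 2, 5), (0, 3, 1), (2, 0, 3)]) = 6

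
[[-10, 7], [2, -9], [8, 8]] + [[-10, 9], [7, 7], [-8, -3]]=[[-20, 16], [9, -2], [0, 5]]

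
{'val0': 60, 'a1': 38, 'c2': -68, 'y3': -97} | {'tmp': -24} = {'val0': 60, 'a1': 38, 'c2': -68, 'y3': -97, 'tmp': -24}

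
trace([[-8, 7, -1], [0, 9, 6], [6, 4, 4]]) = diagonal: (-8) + 9 + 4
= 5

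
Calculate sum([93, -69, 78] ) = 102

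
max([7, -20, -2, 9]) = 9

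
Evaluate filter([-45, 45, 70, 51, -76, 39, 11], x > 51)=[70]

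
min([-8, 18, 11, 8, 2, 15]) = -8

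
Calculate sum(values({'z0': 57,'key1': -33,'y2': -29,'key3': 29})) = 24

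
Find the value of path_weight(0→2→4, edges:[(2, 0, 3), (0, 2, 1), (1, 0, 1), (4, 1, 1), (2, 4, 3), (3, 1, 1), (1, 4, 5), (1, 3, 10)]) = w(0→2)=1 + w(2→4)=3
= 4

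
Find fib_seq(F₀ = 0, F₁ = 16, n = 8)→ F_2 = F_1 + F_0 = 16
F_3 = F_2 + F_1 = 32
F_4 = F_3 + F_2 = 48
...
= [0, 16, 16, 32, 48, 80, 128, 208]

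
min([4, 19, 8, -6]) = -6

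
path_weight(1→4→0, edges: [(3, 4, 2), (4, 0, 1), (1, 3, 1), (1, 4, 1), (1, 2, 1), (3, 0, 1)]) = 2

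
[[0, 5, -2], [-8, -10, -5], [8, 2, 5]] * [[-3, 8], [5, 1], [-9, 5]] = C[0][0] = (0)*(-3) + (5)*(5) + (-2)*(-9) = 43
C[0][1] = (0)*(8) + (5)*(1) + (-2)*(5) = -5
C[1][0] = (-8)*(-3) + (-10)*(5) + (-5)*(-9) = 19
C[1][1] = (-8)*(8) + (-10)*(1) + (-5)*(5) = -99
C[2][0] = (8)*(-3) + (2)*(5) + (5)*(-9) = -59
C[2][1] = (8)*(8) + (2)*(1) + (5)*(5) = 91
= [[43, -5], [19, -99], [-59, 91]]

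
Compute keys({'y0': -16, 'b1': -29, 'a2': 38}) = ['y0', 'b1', 'a2']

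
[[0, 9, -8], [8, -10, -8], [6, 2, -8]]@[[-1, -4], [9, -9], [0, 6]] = C[0][0] = (0)*(-1) + (9)*(9) + (-8)*(0) = 81
C[0][1] = (0)*(-4) + (9)*(-9) + (-8)*(6) = -129
C[1][0] = (8)*(-1) + (-10)*(9) + (-8)*(0) = -98
C[1][1] = (8)*(-4) + (-10)*(-9) + (-8)*(6) = 10
C[2][0] = (6)*(-1) + (2)*(9) + (-8)*(0) = 12
C[2][1] = (6)*(-4) + (2)*(-9) + (-8)*(6) = -90
= [[81, -129], [-98, 10], [12, -90]]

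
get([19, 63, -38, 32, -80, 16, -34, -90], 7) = -90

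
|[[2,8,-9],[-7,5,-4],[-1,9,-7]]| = 164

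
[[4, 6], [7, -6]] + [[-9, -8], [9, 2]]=[[-5, -2], [16, -4]]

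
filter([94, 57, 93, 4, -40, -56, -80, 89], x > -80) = [94, 57, 93, 4, -40, -56, 89]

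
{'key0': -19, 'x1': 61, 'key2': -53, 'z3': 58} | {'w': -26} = {'key0': -19, 'x1': 61, 'key2': -53, 'z3': 58, 'w': -26}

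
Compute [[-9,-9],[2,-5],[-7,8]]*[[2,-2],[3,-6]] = [[-45, 72], [-11, 26], [10, -34]]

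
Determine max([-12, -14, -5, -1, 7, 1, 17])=17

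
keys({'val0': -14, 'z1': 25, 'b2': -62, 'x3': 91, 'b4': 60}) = ['val0', 'z1', 'b2', 'x3', 'b4']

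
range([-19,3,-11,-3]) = 22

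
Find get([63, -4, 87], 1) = -4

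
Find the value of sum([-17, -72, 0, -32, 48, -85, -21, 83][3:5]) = slice → [-32, 48]
(-32) + 48
= 16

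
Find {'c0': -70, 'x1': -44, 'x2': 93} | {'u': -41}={'c0': -70, 'x1': -44, 'x2': 93, 'u': -41}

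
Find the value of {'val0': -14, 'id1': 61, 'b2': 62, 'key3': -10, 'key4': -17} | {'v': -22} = {'val0': -14, 'id1': 61, 'b2': 62, 'key3': -10, 'key4': -17, 'v': -22}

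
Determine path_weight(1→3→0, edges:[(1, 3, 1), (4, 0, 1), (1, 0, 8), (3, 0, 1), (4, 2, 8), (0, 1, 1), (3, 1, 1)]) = 2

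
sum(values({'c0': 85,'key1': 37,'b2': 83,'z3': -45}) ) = 160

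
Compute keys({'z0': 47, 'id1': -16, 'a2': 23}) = ['z0', 'id1', 'a2']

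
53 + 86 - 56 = 83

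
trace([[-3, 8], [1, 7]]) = 4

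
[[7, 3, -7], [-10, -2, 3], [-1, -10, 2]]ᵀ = [[7, -10, -1], [3, -2, -10], [-7, 3, 2]]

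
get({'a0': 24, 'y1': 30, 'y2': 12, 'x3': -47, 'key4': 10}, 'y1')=30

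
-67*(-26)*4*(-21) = -146328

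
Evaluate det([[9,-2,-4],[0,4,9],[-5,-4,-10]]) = (1)*(9)*det([[4, 9], [-4, -10]]) + (-1)*(-2)*det([[0, 9], [-5, -10]]) + (1)*(-4)*det([[0, 4], [-5, -4]])
= -36 + 90 + -80
= -26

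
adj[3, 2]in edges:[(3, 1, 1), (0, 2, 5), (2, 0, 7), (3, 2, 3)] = 3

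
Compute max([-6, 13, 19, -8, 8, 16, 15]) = 19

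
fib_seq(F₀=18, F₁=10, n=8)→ F_2 = F_1 + F_0 = 28
F_3 = F_2 + F_1 = 38
F_4 = F_3 + F_2 = 66
...
= [18, 10, 28, 38, 66, 104, 170, 274]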